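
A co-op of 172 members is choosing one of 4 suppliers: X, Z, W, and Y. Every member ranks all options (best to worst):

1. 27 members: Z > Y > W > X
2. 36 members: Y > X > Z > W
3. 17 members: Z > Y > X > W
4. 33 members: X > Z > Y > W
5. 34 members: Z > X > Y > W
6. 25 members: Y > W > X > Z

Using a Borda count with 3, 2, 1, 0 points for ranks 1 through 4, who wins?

X: 27·0 + 36·2 + 17·1 + 33·3 + 34·2 + 25·1 = 281
Z: 27·3 + 36·1 + 17·3 + 33·2 + 34·3 + 25·0 = 336
W: 27·1 + 36·0 + 17·0 + 33·0 + 34·0 + 25·2 = 77
Y: 27·2 + 36·3 + 17·2 + 33·1 + 34·1 + 25·3 = 338
Y has the highest Borda score (338).

Y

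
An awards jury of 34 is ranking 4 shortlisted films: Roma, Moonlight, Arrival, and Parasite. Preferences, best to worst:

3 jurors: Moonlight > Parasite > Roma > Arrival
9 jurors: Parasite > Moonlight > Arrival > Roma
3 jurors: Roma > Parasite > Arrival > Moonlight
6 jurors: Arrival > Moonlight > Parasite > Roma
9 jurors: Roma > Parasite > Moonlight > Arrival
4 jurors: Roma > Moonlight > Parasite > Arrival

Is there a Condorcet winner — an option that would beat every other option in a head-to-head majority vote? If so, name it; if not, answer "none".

Parasite vs Roma: 18–16 for Parasite.
Parasite vs Moonlight: 21–13 for Parasite.
Parasite vs Arrival: 28–6 for Parasite.
Parasite beats every other option head-to-head.

Parasite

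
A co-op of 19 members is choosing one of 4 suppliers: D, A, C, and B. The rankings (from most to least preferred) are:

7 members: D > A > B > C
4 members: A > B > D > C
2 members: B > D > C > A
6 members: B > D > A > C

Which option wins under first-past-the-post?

First-place votes: D 7, A 4, C 0, B 8.
B has the most first-place votes.

B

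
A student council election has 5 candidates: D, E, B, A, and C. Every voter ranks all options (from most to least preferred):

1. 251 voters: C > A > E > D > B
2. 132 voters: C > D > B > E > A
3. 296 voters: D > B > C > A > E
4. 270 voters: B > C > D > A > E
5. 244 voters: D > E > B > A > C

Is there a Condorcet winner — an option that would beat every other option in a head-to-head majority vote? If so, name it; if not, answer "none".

Checking pairwise contests:
C beats D 653–540.
D beats E 942–251.
D beats B 923–270.
D beats A 942–251.
B beats C 810–383.
Every option loses at least one head-to-head, so there is no Condorcet winner.

none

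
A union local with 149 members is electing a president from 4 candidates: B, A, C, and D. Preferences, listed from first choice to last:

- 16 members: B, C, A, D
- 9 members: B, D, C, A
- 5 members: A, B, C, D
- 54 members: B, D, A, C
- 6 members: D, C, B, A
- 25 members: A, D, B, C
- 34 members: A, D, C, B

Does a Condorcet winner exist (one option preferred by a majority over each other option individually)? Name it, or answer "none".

B vs A: 85–64 for B.
B vs C: 109–40 for B.
B vs D: 84–65 for B.
B beats every other option head-to-head.

B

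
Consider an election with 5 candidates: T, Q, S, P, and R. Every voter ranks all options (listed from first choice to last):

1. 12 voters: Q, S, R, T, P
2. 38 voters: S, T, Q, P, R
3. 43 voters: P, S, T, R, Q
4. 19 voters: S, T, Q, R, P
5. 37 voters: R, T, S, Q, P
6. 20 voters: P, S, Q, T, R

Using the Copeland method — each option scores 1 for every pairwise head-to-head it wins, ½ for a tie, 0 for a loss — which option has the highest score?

T: beats Q, P, and R; loses to S → score 3.
Q: beats P and R; loses to T and S → score 2.
S: beats T, Q, P, and R → score 4.
P: beats R; loses to T, Q, and S → score 1.
R: loses to T, Q, S, and P → score 0.
S has the best pairwise record.

S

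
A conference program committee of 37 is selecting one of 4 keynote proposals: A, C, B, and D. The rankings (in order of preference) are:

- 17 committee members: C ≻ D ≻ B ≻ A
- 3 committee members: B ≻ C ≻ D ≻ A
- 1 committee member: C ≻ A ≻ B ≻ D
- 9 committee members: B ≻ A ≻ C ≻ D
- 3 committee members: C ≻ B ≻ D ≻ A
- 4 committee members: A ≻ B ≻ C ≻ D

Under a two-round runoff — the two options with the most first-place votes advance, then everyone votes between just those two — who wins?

C

Round 1 first-place votes: A 4, C 21, B 12, D 0.
C and B advance.
Runoff: C is preferred to B by 21 voters; B by 16.
C wins the runoff.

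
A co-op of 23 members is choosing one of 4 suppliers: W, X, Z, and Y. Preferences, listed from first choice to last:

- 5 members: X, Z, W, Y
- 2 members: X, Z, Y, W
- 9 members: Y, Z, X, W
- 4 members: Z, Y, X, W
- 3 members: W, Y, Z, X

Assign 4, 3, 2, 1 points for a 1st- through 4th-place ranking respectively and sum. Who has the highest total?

W: 5·2 + 2·1 + 9·1 + 4·1 + 3·4 = 37
X: 5·4 + 2·4 + 9·2 + 4·2 + 3·1 = 57
Z: 5·3 + 2·3 + 9·3 + 4·4 + 3·2 = 70
Y: 5·1 + 2·2 + 9·4 + 4·3 + 3·3 = 66
Z has the highest Borda score (70).

Z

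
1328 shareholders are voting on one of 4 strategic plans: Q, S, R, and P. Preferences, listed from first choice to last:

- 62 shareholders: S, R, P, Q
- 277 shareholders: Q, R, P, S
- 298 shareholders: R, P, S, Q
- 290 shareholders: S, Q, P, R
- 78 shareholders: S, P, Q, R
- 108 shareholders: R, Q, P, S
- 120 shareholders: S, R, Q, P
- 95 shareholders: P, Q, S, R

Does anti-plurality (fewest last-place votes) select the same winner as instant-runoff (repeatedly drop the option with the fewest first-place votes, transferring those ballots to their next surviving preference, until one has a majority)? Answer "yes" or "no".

no

Anti-plurality — last-place votes: Q 360, S 385, R 463, P 120. Winner: P.
Instant-runoff — R1 Q 277, S 550, R 406, P 95 (P out); R2 Q 372, S 550, R 406 (Q out); R3 S 645, R 683 (R winner). Winner: R.
The two methods disagree.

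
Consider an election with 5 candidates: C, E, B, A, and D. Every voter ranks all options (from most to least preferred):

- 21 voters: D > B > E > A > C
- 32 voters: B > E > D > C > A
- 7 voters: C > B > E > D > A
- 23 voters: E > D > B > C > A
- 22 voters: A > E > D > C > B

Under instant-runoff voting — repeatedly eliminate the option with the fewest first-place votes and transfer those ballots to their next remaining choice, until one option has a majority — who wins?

Round 1: C 7, E 23, B 32, A 22, D 21. Eliminate C.
Round 2: E 23, B 39, A 22, D 21. Eliminate D.
Round 3: E 23, B 60, A 22. B has a majority.

B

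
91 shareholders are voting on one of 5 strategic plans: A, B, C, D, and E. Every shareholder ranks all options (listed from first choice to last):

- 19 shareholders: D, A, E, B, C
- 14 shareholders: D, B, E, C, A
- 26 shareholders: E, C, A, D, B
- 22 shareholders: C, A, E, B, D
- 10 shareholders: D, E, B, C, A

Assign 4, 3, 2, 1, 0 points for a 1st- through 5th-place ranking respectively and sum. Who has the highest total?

E

A: 19·3 + 14·0 + 26·2 + 22·3 + 10·0 = 175
B: 19·1 + 14·3 + 26·0 + 22·1 + 10·2 = 103
C: 19·0 + 14·1 + 26·3 + 22·4 + 10·1 = 190
D: 19·4 + 14·4 + 26·1 + 22·0 + 10·4 = 198
E: 19·2 + 14·2 + 26·4 + 22·2 + 10·3 = 244
E has the highest Borda score (244).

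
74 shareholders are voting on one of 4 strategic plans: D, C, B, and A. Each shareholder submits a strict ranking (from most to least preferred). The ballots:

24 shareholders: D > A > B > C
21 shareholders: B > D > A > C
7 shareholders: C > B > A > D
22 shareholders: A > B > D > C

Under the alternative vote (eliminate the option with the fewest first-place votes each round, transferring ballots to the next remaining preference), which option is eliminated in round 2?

A

Round 1: D 24, C 7, B 21, A 22. Eliminate C.
Round 2: D 24, B 28, A 22. Eliminate A.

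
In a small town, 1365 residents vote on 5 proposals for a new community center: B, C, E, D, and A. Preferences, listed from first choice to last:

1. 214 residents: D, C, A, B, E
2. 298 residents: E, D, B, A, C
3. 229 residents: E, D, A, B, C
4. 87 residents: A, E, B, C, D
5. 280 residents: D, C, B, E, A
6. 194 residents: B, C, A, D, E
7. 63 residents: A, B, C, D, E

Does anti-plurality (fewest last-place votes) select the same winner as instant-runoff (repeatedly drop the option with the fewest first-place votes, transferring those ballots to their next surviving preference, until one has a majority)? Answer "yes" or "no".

Anti-plurality — last-place votes: B 0, C 527, E 471, D 87, A 280. Winner: B.
Instant-runoff — R1 B 194, C 0, E 527, D 494, A 150 (C out); R2 B 194, E 527, D 494, A 150 (A out); R3 B 257, E 614, D 494 (B out); R4 E 614, D 751 (D winner). Winner: D.
The two methods disagree.

no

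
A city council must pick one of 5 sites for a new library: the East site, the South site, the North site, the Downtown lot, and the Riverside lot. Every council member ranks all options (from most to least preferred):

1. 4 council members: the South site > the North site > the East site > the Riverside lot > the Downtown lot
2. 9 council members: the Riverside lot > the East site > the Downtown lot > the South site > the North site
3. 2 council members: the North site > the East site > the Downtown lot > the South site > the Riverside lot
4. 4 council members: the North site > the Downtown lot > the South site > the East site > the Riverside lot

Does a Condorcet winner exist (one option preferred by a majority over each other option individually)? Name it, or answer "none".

Checking pairwise contests:
the North site beats the East site 10–9.
the East site beats the South site 11–8.
the South site beats the North site 13–6.
the East site beats the Downtown lot 15–4.
the East site beats the Riverside lot 10–9.
Every option loses at least one head-to-head, so there is no Condorcet winner.

none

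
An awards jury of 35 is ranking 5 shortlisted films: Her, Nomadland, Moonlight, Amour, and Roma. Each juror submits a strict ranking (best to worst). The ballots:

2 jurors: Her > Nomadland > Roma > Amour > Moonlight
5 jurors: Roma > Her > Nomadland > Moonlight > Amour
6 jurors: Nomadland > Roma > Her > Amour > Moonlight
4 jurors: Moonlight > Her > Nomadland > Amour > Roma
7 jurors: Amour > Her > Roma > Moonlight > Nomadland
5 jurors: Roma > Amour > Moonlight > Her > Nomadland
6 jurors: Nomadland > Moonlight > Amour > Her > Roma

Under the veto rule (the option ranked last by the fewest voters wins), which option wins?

Her

Last-place votes: Her 0, Nomadland 12, Moonlight 8, Amour 5, Roma 10.
Her is ranked last by the fewest voters, so Her wins.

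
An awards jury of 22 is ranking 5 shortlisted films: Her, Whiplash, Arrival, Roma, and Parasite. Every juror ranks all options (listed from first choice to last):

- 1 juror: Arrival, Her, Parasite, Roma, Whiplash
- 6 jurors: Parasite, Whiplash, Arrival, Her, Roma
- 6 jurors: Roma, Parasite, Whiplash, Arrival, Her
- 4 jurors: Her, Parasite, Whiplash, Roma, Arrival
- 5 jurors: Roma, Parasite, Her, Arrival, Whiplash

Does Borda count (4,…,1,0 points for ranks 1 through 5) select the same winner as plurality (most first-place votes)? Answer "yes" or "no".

Borda — scores: Her 35, Whiplash 38, Arrival 27, Roma 49, Parasite 71. Winner: Parasite.
Plurality — first-place votes: Her 4, Whiplash 0, Arrival 1, Roma 11, Parasite 6. Winner: Roma.
The two methods disagree.

no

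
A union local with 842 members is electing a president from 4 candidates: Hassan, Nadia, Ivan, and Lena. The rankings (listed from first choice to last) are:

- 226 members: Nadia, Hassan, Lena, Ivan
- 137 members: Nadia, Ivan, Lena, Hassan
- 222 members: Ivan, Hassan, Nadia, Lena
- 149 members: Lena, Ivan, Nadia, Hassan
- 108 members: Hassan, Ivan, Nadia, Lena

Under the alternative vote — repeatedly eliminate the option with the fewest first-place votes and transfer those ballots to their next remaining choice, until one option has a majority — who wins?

Ivan

Round 1: Hassan 108, Nadia 363, Ivan 222, Lena 149. Eliminate Hassan.
Round 2: Nadia 363, Ivan 330, Lena 149. Eliminate Lena.
Round 3: Nadia 363, Ivan 479. Ivan has a majority.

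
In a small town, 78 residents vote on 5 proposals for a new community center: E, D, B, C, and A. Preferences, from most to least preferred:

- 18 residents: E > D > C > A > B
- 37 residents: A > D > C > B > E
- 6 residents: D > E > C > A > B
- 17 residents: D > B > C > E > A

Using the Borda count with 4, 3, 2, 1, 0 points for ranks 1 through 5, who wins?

E: 18·4 + 37·0 + 6·3 + 17·1 = 107
D: 18·3 + 37·3 + 6·4 + 17·4 = 257
B: 18·0 + 37·1 + 6·0 + 17·3 = 88
C: 18·2 + 37·2 + 6·2 + 17·2 = 156
A: 18·1 + 37·4 + 6·1 + 17·0 = 172
D has the highest Borda score (257).

D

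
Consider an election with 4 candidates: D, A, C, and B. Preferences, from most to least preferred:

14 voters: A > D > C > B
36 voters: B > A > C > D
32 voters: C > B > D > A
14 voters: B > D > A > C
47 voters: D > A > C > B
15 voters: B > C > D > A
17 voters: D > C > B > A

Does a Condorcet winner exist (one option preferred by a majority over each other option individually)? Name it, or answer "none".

Checking pairwise contests:
B beats D 97–78.
D beats A 125–50.
D beats C 92–83.
C beats B 110–65.
Every option loses at least one head-to-head, so there is no Condorcet winner.

none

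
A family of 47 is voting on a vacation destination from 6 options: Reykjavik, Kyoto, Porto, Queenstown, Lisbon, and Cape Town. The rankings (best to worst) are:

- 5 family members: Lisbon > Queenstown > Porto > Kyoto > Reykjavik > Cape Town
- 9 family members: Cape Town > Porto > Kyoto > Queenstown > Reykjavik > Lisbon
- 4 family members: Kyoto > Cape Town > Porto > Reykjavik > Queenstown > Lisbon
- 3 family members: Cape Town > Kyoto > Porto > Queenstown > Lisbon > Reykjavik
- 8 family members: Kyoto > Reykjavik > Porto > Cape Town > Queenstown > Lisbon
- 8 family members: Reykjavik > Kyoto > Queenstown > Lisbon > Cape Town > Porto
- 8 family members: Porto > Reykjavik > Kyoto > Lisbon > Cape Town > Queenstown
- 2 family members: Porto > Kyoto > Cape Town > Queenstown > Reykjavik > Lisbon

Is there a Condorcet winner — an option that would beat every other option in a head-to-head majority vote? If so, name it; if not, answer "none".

none

Checking pairwise contests:
Kyoto beats Reykjavik 31–16.
Porto beats Kyoto 24–23.
Cape Town beats Porto 24–23.
Reykjavik beats Queenstown 28–19.
Reykjavik beats Lisbon 39–8.
Reykjavik beats Cape Town 29–18.
Every option loses at least one head-to-head, so there is no Condorcet winner.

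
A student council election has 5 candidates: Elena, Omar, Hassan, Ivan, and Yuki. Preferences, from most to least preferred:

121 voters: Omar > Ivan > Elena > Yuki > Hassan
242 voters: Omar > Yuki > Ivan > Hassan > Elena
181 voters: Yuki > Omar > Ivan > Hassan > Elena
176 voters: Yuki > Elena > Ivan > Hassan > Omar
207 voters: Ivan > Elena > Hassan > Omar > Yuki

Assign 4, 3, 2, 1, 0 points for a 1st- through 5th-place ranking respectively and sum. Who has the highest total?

Ivan

Elena: 121·2 + 242·0 + 181·0 + 176·3 + 207·3 = 1391
Omar: 121·4 + 242·4 + 181·3 + 176·0 + 207·1 = 2202
Hassan: 121·0 + 242·1 + 181·1 + 176·1 + 207·2 = 1013
Ivan: 121·3 + 242·2 + 181·2 + 176·2 + 207·4 = 2389
Yuki: 121·1 + 242·3 + 181·4 + 176·4 + 207·0 = 2275
Ivan has the highest Borda score (2389).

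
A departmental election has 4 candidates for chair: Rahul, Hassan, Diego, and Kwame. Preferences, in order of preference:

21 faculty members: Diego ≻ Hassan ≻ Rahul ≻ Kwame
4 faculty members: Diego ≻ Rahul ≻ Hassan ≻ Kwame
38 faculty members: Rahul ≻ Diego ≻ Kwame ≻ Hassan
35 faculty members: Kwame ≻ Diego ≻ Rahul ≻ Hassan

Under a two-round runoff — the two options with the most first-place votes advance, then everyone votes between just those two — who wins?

Rahul

Round 1 first-place votes: Rahul 38, Hassan 0, Diego 25, Kwame 35.
Rahul and Kwame advance.
Runoff: Rahul is preferred to Kwame by 63 voters; Kwame by 35.
Rahul wins the runoff.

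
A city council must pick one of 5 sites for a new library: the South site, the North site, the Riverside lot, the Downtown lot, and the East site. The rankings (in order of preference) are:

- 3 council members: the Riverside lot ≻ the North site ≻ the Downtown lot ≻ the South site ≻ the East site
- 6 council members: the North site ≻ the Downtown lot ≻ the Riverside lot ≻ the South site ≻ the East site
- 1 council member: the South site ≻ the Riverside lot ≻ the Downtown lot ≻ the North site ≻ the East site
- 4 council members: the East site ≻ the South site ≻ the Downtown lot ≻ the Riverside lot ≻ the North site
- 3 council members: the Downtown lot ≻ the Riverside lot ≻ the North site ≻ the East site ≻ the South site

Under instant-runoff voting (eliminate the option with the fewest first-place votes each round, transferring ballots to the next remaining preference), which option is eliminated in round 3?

Round 1: the South site 1, the North site 6, the Riverside lot 3, the Downtown lot 3, the East site 4. Eliminate the South site.
Round 2: the North site 6, the Riverside lot 4, the Downtown lot 3, the East site 4. Eliminate the Downtown lot.
Round 3: the North site 6, the Riverside lot 7, the East site 4. Eliminate the East site.

the East site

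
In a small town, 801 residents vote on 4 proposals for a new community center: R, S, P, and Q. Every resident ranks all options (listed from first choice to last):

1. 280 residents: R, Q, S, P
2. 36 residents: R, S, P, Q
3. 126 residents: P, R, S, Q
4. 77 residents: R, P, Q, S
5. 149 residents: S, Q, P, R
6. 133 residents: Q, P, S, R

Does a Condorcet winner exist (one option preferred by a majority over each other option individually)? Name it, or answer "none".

none

Checking pairwise contests:
P beats R 408–393.
R beats S 519–282.
S beats P 465–336.
R beats Q 519–282.
Every option loses at least one head-to-head, so there is no Condorcet winner.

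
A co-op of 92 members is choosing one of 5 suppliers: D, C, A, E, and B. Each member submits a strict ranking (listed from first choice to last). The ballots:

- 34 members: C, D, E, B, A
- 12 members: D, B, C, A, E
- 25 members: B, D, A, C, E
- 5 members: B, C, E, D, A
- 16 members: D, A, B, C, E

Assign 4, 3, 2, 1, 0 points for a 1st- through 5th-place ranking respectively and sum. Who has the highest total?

D: 34·3 + 12·4 + 25·3 + 5·1 + 16·4 = 294
C: 34·4 + 12·2 + 25·1 + 5·3 + 16·1 = 216
A: 34·0 + 12·1 + 25·2 + 5·0 + 16·3 = 110
E: 34·2 + 12·0 + 25·0 + 5·2 + 16·0 = 78
B: 34·1 + 12·3 + 25·4 + 5·4 + 16·2 = 222
D has the highest Borda score (294).

D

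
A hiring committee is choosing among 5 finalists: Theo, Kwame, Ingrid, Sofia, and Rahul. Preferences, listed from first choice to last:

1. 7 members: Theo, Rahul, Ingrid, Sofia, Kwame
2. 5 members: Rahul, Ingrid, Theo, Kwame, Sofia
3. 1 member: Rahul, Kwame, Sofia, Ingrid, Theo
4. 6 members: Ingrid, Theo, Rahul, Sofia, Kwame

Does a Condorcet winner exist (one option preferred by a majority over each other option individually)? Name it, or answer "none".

Checking pairwise contests:
Ingrid beats Theo 12–7.
Theo beats Kwame 18–1.
Rahul beats Ingrid 13–6.
Theo beats Sofia 18–1.
Theo beats Rahul 13–6.
Every option loses at least one head-to-head, so there is no Condorcet winner.

none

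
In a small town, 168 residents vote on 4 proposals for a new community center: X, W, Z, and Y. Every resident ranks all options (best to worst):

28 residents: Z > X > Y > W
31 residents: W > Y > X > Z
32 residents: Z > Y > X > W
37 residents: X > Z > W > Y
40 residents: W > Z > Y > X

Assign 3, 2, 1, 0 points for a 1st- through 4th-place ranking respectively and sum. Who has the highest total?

Z

X: 28·2 + 31·1 + 32·1 + 37·3 + 40·0 = 230
W: 28·0 + 31·3 + 32·0 + 37·1 + 40·3 = 250
Z: 28·3 + 31·0 + 32·3 + 37·2 + 40·2 = 334
Y: 28·1 + 31·2 + 32·2 + 37·0 + 40·1 = 194
Z has the highest Borda score (334).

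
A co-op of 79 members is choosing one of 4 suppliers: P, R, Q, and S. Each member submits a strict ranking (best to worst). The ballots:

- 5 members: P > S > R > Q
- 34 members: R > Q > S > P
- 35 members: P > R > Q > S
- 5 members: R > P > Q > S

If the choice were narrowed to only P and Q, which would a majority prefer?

Voters preferring P to Q: 45; preferring Q to P: 34.
P wins the head-to-head.

P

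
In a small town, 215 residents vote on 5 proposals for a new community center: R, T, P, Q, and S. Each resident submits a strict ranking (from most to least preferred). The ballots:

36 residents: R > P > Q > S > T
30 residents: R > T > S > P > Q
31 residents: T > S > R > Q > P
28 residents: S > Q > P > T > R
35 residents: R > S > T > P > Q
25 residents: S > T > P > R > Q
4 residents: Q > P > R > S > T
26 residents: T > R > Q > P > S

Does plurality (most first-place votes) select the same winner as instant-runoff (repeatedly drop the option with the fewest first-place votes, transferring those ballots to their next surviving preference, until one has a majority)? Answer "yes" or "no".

no

Plurality — first-place votes: R 101, T 57, P 0, Q 4, S 53. Winner: R.
Instant-runoff — R1 R 101, T 57, P 0, Q 4, S 53 (P out); R2 R 101, T 57, Q 4, S 53 (Q out); R3 R 105, T 57, S 53 (S out); R4 R 105, T 110 (T winner). Winner: T.
The two methods disagree.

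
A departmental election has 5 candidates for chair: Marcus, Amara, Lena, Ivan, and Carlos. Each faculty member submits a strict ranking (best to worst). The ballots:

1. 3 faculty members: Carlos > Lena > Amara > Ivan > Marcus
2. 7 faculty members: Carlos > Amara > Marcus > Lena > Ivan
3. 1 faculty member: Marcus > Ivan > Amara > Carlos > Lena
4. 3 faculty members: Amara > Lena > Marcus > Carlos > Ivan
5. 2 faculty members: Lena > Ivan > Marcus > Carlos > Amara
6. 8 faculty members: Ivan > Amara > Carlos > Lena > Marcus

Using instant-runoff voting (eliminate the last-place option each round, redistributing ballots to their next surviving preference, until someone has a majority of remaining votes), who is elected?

Carlos

Round 1: Marcus 1, Amara 3, Lena 2, Ivan 8, Carlos 10. Eliminate Marcus.
Round 2: Amara 3, Lena 2, Ivan 9, Carlos 10. Eliminate Lena.
Round 3: Amara 3, Ivan 11, Carlos 10. Eliminate Amara.
Round 4: Ivan 11, Carlos 13. Carlos has a majority.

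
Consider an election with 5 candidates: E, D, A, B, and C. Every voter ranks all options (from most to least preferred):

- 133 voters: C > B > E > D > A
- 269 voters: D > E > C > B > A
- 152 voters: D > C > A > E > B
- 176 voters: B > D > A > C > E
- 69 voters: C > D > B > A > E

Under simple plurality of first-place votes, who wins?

D

First-place votes: E 0, D 421, A 0, B 176, C 202.
D has the most first-place votes.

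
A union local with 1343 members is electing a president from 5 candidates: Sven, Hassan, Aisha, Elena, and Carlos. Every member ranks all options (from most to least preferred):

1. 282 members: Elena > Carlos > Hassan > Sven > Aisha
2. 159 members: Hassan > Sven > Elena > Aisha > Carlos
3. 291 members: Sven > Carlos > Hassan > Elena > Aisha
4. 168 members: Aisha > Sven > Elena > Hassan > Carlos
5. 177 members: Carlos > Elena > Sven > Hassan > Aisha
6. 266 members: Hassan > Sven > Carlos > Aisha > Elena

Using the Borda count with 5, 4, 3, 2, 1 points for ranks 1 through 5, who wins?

Sven

Sven: 282·2 + 159·4 + 291·5 + 168·4 + 177·3 + 266·4 = 4922
Hassan: 282·3 + 159·5 + 291·3 + 168·2 + 177·2 + 266·5 = 4534
Aisha: 282·1 + 159·2 + 291·1 + 168·5 + 177·1 + 266·2 = 2440
Elena: 282·5 + 159·3 + 291·2 + 168·3 + 177·4 + 266·1 = 3947
Carlos: 282·4 + 159·1 + 291·4 + 168·1 + 177·5 + 266·3 = 4302
Sven has the highest Borda score (4922).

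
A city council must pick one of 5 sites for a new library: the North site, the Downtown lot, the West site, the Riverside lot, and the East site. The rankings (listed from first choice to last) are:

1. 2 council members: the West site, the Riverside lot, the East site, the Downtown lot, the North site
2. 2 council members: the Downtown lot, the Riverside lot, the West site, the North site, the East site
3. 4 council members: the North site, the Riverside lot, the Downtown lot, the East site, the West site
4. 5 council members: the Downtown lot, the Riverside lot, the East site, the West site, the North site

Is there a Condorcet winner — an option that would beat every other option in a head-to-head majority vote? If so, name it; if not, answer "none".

the Downtown lot

the Downtown lot vs the North site: 9–4 for the Downtown lot.
the Downtown lot vs the West site: 11–2 for the Downtown lot.
the Downtown lot vs the Riverside lot: 7–6 for the Downtown lot.
the Downtown lot vs the East site: 11–2 for the Downtown lot.
the Downtown lot beats every other option head-to-head.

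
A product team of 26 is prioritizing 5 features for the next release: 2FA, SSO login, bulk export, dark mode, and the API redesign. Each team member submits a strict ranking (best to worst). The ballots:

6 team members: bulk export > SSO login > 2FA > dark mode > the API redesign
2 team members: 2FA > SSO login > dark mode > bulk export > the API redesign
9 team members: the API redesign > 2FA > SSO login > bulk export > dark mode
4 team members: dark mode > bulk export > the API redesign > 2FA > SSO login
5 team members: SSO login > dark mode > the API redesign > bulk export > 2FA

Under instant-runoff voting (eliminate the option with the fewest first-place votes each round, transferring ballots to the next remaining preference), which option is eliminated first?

2FA

Round 1: 2FA 2, SSO login 5, bulk export 6, dark mode 4, the API redesign 9. Eliminate 2FA.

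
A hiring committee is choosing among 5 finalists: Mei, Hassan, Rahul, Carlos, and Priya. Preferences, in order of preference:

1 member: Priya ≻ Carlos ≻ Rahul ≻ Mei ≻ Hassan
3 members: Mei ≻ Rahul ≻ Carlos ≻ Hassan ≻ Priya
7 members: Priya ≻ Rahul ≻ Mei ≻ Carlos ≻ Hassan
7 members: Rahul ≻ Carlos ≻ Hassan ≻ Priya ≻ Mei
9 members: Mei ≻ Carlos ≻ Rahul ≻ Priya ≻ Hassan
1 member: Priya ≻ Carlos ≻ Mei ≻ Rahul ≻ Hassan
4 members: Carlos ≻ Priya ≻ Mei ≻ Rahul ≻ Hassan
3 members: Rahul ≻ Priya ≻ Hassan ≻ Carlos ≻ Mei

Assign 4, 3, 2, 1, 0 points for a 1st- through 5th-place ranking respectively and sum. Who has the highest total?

Rahul

Mei: 1·1 + 3·4 + 7·2 + 7·0 + 9·4 + 1·2 + 4·2 + 3·0 = 73
Hassan: 1·0 + 3·1 + 7·0 + 7·2 + 9·0 + 1·0 + 4·0 + 3·2 = 23
Rahul: 1·2 + 3·3 + 7·3 + 7·4 + 9·2 + 1·1 + 4·1 + 3·4 = 95
Carlos: 1·3 + 3·2 + 7·1 + 7·3 + 9·3 + 1·3 + 4·4 + 3·1 = 86
Priya: 1·4 + 3·0 + 7·4 + 7·1 + 9·1 + 1·4 + 4·3 + 3·3 = 73
Rahul has the highest Borda score (95).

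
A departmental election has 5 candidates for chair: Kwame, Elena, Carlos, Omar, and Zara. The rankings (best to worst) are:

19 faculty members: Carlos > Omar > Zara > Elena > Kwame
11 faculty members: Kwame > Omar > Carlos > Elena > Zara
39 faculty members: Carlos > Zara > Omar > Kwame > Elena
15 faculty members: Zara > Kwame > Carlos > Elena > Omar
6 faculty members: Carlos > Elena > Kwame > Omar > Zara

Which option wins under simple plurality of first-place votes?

Carlos

First-place votes: Kwame 11, Elena 0, Carlos 64, Omar 0, Zara 15.
Carlos has the most first-place votes.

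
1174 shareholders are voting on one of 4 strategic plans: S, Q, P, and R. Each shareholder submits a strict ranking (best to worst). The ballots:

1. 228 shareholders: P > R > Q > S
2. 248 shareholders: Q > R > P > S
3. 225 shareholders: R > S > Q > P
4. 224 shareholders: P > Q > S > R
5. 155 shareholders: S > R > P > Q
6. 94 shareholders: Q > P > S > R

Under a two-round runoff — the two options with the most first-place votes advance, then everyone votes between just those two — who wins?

P

Round 1 first-place votes: S 155, Q 342, P 452, R 225.
P and Q advance.
Runoff: P is preferred to Q by 607 voters; Q by 567.
P wins the runoff.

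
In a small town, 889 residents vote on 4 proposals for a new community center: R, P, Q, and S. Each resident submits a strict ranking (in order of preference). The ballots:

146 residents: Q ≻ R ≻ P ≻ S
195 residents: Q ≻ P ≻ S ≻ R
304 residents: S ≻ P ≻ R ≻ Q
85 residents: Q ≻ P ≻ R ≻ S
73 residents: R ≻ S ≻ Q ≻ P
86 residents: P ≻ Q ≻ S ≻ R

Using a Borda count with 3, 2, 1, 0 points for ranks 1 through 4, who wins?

P

R: 146·2 + 195·0 + 304·1 + 85·1 + 73·3 + 86·0 = 900
P: 146·1 + 195·2 + 304·2 + 85·2 + 73·0 + 86·3 = 1572
Q: 146·3 + 195·3 + 304·0 + 85·3 + 73·1 + 86·2 = 1523
S: 146·0 + 195·1 + 304·3 + 85·0 + 73·2 + 86·1 = 1339
P has the highest Borda score (1572).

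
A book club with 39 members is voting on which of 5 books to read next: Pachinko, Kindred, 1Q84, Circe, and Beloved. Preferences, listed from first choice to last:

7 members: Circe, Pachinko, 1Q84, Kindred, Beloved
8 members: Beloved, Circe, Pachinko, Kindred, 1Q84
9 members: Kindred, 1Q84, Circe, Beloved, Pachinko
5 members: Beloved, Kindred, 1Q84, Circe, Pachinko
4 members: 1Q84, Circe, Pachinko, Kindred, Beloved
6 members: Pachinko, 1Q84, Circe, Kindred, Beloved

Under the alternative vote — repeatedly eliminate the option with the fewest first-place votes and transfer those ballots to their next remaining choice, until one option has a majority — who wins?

Round 1: Pachinko 6, Kindred 9, 1Q84 4, Circe 7, Beloved 13. Eliminate 1Q84.
Round 2: Pachinko 6, Kindred 9, Circe 11, Beloved 13. Eliminate Pachinko.
Round 3: Kindred 9, Circe 17, Beloved 13. Eliminate Kindred.
Round 4: Circe 26, Beloved 13. Circe has a majority.

Circe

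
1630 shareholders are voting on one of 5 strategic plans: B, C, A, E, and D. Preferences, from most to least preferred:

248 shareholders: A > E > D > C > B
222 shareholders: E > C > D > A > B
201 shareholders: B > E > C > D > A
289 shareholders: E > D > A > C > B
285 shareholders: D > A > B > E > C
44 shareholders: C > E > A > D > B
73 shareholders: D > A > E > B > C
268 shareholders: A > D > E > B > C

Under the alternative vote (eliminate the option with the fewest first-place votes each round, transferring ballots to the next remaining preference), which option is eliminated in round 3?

D

Round 1: B 201, C 44, A 516, E 511, D 358. Eliminate C.
Round 2: B 201, A 516, E 555, D 358. Eliminate B.
Round 3: A 516, E 756, D 358. Eliminate D.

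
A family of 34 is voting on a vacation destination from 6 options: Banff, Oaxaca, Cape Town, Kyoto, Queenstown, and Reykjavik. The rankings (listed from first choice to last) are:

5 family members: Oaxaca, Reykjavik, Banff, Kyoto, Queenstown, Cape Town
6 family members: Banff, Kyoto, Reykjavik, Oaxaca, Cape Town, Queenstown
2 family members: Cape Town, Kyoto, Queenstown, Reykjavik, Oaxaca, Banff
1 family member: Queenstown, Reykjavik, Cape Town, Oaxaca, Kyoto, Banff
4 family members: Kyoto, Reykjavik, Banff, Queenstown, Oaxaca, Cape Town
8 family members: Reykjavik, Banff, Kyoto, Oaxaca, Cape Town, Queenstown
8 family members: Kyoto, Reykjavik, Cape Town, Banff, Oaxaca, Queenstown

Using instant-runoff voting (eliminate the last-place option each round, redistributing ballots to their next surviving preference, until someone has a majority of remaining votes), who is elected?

Kyoto

Round 1: Banff 6, Oaxaca 5, Cape Town 2, Kyoto 12, Queenstown 1, Reykjavik 8. Eliminate Queenstown.
Round 2: Banff 6, Oaxaca 5, Cape Town 2, Kyoto 12, Reykjavik 9. Eliminate Cape Town.
Round 3: Banff 6, Oaxaca 5, Kyoto 14, Reykjavik 9. Eliminate Oaxaca.
Round 4: Banff 6, Kyoto 14, Reykjavik 14. Eliminate Banff.
Round 5: Kyoto 20, Reykjavik 14. Kyoto has a majority.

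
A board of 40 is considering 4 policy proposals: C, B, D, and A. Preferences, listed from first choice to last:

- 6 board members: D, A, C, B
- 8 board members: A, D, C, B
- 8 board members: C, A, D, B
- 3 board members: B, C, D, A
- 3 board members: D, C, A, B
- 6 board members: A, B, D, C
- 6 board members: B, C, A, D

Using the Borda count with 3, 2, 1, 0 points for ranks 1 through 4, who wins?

A

C: 6·1 + 8·1 + 8·3 + 3·2 + 3·2 + 6·0 + 6·2 = 62
B: 6·0 + 8·0 + 8·0 + 3·3 + 3·0 + 6·2 + 6·3 = 39
D: 6·3 + 8·2 + 8·1 + 3·1 + 3·3 + 6·1 + 6·0 = 60
A: 6·2 + 8·3 + 8·2 + 3·0 + 3·1 + 6·3 + 6·1 = 79
A has the highest Borda score (79).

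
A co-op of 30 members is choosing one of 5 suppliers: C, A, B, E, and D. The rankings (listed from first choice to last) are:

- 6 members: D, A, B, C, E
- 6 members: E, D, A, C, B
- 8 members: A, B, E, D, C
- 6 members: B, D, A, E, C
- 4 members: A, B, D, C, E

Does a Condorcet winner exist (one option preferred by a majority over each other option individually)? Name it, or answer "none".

none

Checking pairwise contests:
A beats C 30–0.
D beats A 18–12.
A beats B 24–6.
A beats E 24–6.
B beats D 18–12.
Every option loses at least one head-to-head, so there is no Condorcet winner.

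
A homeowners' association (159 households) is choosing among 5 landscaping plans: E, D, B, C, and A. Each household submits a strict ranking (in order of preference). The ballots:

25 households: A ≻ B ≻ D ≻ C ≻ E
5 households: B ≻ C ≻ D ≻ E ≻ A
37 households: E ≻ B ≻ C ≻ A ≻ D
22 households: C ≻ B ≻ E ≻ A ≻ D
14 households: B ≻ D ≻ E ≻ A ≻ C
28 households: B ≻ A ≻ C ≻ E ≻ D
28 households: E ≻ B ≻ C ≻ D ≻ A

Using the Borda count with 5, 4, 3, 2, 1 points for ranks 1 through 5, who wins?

B

E: 25·1 + 5·2 + 37·5 + 22·3 + 14·3 + 28·2 + 28·5 = 524
D: 25·3 + 5·3 + 37·1 + 22·1 + 14·4 + 28·1 + 28·2 = 289
B: 25·4 + 5·5 + 37·4 + 22·4 + 14·5 + 28·5 + 28·4 = 683
C: 25·2 + 5·4 + 37·3 + 22·5 + 14·1 + 28·3 + 28·3 = 473
A: 25·5 + 5·1 + 37·2 + 22·2 + 14·2 + 28·4 + 28·1 = 416
B has the highest Borda score (683).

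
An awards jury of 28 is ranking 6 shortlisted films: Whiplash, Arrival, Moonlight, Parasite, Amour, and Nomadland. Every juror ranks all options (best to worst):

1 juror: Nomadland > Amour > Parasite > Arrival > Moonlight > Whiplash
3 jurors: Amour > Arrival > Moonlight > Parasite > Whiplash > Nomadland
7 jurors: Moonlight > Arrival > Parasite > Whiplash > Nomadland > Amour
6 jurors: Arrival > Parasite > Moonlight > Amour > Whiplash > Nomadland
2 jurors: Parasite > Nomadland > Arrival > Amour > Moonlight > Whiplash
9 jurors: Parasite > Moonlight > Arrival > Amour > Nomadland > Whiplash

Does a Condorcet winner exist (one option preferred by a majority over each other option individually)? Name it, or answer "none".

Checking pairwise contests:
Arrival beats Whiplash 28–0.
Moonlight beats Arrival 16–12.
Parasite beats Moonlight 18–10.
Arrival beats Parasite 16–12.
Arrival beats Amour 24–4.
Whiplash beats Nomadland 16–12.
Every option loses at least one head-to-head, so there is no Condorcet winner.

none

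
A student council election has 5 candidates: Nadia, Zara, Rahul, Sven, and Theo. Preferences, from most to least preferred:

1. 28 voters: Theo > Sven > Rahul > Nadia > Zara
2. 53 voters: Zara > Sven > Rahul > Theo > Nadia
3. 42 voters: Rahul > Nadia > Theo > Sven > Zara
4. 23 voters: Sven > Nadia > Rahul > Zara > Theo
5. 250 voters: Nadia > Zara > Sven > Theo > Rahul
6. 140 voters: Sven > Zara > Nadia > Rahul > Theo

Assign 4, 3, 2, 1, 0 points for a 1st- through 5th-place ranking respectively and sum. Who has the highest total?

Nadia

Nadia: 28·1 + 53·0 + 42·3 + 23·3 + 250·4 + 140·2 = 1503
Zara: 28·0 + 53·4 + 42·0 + 23·1 + 250·3 + 140·3 = 1405
Rahul: 28·2 + 53·2 + 42·4 + 23·2 + 250·0 + 140·1 = 516
Sven: 28·3 + 53·3 + 42·1 + 23·4 + 250·2 + 140·4 = 1437
Theo: 28·4 + 53·1 + 42·2 + 23·0 + 250·1 + 140·0 = 499
Nadia has the highest Borda score (1503).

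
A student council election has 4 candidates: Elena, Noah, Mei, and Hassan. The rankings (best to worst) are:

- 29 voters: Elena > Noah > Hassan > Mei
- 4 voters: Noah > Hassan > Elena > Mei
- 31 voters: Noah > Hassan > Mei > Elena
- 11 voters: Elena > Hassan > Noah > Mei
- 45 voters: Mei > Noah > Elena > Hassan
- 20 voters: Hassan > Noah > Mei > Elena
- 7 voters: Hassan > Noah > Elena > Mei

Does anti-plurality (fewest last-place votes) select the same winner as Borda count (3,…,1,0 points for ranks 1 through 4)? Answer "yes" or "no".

Anti-plurality — last-place votes: Elena 51, Noah 0, Mei 51, Hassan 45. Winner: Noah.
Borda — scores: Elena 176, Noah 318, Mei 186, Hassan 202. Winner: Noah.
The two methods agree.

yes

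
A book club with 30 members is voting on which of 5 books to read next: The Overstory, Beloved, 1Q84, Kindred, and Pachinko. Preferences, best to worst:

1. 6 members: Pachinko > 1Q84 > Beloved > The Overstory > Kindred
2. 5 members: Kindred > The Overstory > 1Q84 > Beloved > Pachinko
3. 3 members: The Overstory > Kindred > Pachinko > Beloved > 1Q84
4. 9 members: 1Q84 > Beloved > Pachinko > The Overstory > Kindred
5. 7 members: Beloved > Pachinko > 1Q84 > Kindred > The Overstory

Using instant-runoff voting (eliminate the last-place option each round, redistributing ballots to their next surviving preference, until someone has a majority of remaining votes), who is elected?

1Q84

Round 1: The Overstory 3, Beloved 7, 1Q84 9, Kindred 5, Pachinko 6. Eliminate The Overstory.
Round 2: Beloved 7, 1Q84 9, Kindred 8, Pachinko 6. Eliminate Pachinko.
Round 3: Beloved 7, 1Q84 15, Kindred 8. Eliminate Beloved.
Round 4: 1Q84 22, Kindred 8. 1Q84 has a majority.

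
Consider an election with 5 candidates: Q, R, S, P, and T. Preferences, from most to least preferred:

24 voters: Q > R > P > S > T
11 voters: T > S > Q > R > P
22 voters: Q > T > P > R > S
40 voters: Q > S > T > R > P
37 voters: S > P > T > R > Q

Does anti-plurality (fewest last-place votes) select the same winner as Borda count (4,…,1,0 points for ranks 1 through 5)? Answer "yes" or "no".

no

Anti-plurality — last-place votes: Q 37, R 0, S 22, P 51, T 24. Winner: R.
Borda — scores: Q 366, R 182, S 325, P 203, T 264. Winner: Q.
The two methods disagree.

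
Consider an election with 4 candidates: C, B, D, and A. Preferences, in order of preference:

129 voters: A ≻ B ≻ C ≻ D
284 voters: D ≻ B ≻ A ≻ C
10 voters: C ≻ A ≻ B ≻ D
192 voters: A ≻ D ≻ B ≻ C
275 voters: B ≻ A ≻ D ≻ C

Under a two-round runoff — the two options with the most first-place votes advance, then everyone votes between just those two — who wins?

Round 1 first-place votes: C 10, B 275, D 284, A 321.
A and D advance.
Runoff: A is preferred to D by 606 voters; D by 284.
A wins the runoff.

A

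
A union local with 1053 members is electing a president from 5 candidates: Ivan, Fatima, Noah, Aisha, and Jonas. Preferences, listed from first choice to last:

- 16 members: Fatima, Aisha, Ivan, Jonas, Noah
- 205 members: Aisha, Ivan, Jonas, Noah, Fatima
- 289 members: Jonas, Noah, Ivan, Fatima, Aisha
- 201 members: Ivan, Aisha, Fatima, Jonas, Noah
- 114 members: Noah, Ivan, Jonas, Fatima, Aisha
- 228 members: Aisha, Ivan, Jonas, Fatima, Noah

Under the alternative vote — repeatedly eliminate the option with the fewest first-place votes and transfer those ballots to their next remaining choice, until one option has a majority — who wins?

Round 1: Ivan 201, Fatima 16, Noah 114, Aisha 433, Jonas 289. Eliminate Fatima.
Round 2: Ivan 201, Noah 114, Aisha 449, Jonas 289. Eliminate Noah.
Round 3: Ivan 315, Aisha 449, Jonas 289. Eliminate Jonas.
Round 4: Ivan 604, Aisha 449. Ivan has a majority.

Ivan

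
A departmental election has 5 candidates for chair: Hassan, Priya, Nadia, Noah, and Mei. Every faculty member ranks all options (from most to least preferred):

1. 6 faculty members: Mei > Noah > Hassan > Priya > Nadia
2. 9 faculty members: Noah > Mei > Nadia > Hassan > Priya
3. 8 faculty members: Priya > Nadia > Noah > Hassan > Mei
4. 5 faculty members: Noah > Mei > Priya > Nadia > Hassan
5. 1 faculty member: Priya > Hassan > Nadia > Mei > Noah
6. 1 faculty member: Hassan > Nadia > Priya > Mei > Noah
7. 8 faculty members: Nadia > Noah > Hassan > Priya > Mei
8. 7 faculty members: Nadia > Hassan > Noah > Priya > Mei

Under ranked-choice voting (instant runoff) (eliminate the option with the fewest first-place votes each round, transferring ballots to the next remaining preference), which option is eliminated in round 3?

Round 1: Hassan 1, Priya 9, Nadia 15, Noah 14, Mei 6. Eliminate Hassan.
Round 2: Priya 9, Nadia 16, Noah 14, Mei 6. Eliminate Mei.
Round 3: Priya 9, Nadia 16, Noah 20. Eliminate Priya.

Priya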